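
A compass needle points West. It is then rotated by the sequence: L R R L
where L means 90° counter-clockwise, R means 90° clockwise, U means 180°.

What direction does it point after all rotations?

Start: West
  L (left (90° counter-clockwise)) -> South
  R (right (90° clockwise)) -> West
  R (right (90° clockwise)) -> North
  L (left (90° counter-clockwise)) -> West
Final: West

Answer: Final heading: West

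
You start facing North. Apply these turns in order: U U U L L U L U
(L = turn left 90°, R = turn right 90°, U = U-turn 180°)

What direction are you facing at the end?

Answer: Final heading: West

Derivation:
Start: North
  U (U-turn (180°)) -> South
  U (U-turn (180°)) -> North
  U (U-turn (180°)) -> South
  L (left (90° counter-clockwise)) -> East
  L (left (90° counter-clockwise)) -> North
  U (U-turn (180°)) -> South
  L (left (90° counter-clockwise)) -> East
  U (U-turn (180°)) -> West
Final: West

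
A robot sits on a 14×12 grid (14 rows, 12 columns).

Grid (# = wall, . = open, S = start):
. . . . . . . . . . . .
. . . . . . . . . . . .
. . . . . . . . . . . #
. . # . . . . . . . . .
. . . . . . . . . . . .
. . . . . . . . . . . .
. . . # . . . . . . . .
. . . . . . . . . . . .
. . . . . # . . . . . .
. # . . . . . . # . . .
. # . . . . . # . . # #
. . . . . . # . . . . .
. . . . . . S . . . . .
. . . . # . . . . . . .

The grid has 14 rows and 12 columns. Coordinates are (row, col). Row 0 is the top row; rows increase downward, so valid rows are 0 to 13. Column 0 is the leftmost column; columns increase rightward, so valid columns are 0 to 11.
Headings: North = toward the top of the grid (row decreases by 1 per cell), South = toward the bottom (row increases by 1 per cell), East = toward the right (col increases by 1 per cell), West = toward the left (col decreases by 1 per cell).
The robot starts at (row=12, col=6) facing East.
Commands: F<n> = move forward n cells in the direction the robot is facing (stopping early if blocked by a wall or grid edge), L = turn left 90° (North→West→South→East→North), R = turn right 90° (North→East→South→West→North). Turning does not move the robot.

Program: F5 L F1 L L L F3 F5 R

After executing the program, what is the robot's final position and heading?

Answer: Final position: (row=11, col=11), facing South

Derivation:
Start: (row=12, col=6), facing East
  F5: move forward 5, now at (row=12, col=11)
  L: turn left, now facing North
  F1: move forward 1, now at (row=11, col=11)
  L: turn left, now facing West
  L: turn left, now facing South
  L: turn left, now facing East
  F3: move forward 0/3 (blocked), now at (row=11, col=11)
  F5: move forward 0/5 (blocked), now at (row=11, col=11)
  R: turn right, now facing South
Final: (row=11, col=11), facing South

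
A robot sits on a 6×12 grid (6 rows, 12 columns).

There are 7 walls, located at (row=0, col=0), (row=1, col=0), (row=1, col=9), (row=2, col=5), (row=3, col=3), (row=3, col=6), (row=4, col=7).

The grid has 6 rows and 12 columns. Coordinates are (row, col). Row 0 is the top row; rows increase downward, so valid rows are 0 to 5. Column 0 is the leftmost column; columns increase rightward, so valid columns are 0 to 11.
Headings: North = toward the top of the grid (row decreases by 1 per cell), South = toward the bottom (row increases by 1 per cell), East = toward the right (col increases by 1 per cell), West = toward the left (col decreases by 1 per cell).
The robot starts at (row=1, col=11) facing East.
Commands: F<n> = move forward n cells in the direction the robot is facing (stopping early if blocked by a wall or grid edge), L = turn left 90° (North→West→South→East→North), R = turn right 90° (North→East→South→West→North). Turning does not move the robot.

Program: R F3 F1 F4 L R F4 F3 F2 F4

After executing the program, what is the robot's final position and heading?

Start: (row=1, col=11), facing East
  R: turn right, now facing South
  F3: move forward 3, now at (row=4, col=11)
  F1: move forward 1, now at (row=5, col=11)
  F4: move forward 0/4 (blocked), now at (row=5, col=11)
  L: turn left, now facing East
  R: turn right, now facing South
  F4: move forward 0/4 (blocked), now at (row=5, col=11)
  F3: move forward 0/3 (blocked), now at (row=5, col=11)
  F2: move forward 0/2 (blocked), now at (row=5, col=11)
  F4: move forward 0/4 (blocked), now at (row=5, col=11)
Final: (row=5, col=11), facing South

Answer: Final position: (row=5, col=11), facing South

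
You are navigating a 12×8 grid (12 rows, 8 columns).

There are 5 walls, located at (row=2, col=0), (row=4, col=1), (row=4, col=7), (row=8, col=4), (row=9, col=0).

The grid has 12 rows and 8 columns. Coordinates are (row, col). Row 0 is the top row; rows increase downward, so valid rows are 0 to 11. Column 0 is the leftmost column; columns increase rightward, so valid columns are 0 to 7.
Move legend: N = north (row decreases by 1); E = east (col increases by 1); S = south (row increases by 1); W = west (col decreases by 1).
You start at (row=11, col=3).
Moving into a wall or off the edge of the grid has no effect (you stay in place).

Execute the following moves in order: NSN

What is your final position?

Start: (row=11, col=3)
  N (north): (row=11, col=3) -> (row=10, col=3)
  S (south): (row=10, col=3) -> (row=11, col=3)
  N (north): (row=11, col=3) -> (row=10, col=3)
Final: (row=10, col=3)

Answer: Final position: (row=10, col=3)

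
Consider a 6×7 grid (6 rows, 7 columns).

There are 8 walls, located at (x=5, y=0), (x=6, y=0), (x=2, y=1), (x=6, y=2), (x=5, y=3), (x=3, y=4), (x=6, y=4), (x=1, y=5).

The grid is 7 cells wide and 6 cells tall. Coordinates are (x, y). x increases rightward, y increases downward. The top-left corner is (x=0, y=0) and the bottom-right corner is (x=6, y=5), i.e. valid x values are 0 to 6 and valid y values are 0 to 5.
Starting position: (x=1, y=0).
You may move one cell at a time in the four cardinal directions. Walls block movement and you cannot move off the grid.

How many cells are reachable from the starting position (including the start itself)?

Answer: Reachable cells: 33

Derivation:
BFS flood-fill from (x=1, y=0):
  Distance 0: (x=1, y=0)
  Distance 1: (x=0, y=0), (x=2, y=0), (x=1, y=1)
  Distance 2: (x=3, y=0), (x=0, y=1), (x=1, y=2)
  Distance 3: (x=4, y=0), (x=3, y=1), (x=0, y=2), (x=2, y=2), (x=1, y=3)
  Distance 4: (x=4, y=1), (x=3, y=2), (x=0, y=3), (x=2, y=3), (x=1, y=4)
  Distance 5: (x=5, y=1), (x=4, y=2), (x=3, y=3), (x=0, y=4), (x=2, y=4)
  Distance 6: (x=6, y=1), (x=5, y=2), (x=4, y=3), (x=0, y=5), (x=2, y=5)
  Distance 7: (x=4, y=4), (x=3, y=5)
  Distance 8: (x=5, y=4), (x=4, y=5)
  Distance 9: (x=5, y=5)
  Distance 10: (x=6, y=5)
Total reachable: 33 (grid has 34 open cells total)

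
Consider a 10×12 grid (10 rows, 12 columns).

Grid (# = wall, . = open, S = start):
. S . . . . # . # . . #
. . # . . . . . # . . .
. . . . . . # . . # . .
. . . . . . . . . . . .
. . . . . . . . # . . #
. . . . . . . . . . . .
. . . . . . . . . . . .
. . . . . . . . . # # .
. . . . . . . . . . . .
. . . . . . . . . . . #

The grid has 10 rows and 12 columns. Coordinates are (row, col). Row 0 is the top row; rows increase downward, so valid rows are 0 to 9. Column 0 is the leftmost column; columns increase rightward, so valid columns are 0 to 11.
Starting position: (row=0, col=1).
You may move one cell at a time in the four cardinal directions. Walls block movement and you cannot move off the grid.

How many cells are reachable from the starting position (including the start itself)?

Answer: Reachable cells: 108

Derivation:
BFS flood-fill from (row=0, col=1):
  Distance 0: (row=0, col=1)
  Distance 1: (row=0, col=0), (row=0, col=2), (row=1, col=1)
  Distance 2: (row=0, col=3), (row=1, col=0), (row=2, col=1)
  Distance 3: (row=0, col=4), (row=1, col=3), (row=2, col=0), (row=2, col=2), (row=3, col=1)
  Distance 4: (row=0, col=5), (row=1, col=4), (row=2, col=3), (row=3, col=0), (row=3, col=2), (row=4, col=1)
  Distance 5: (row=1, col=5), (row=2, col=4), (row=3, col=3), (row=4, col=0), (row=4, col=2), (row=5, col=1)
  Distance 6: (row=1, col=6), (row=2, col=5), (row=3, col=4), (row=4, col=3), (row=5, col=0), (row=5, col=2), (row=6, col=1)
  Distance 7: (row=1, col=7), (row=3, col=5), (row=4, col=4), (row=5, col=3), (row=6, col=0), (row=6, col=2), (row=7, col=1)
  Distance 8: (row=0, col=7), (row=2, col=7), (row=3, col=6), (row=4, col=5), (row=5, col=4), (row=6, col=3), (row=7, col=0), (row=7, col=2), (row=8, col=1)
  Distance 9: (row=2, col=8), (row=3, col=7), (row=4, col=6), (row=5, col=5), (row=6, col=4), (row=7, col=3), (row=8, col=0), (row=8, col=2), (row=9, col=1)
  Distance 10: (row=3, col=8), (row=4, col=7), (row=5, col=6), (row=6, col=5), (row=7, col=4), (row=8, col=3), (row=9, col=0), (row=9, col=2)
  Distance 11: (row=3, col=9), (row=5, col=7), (row=6, col=6), (row=7, col=5), (row=8, col=4), (row=9, col=3)
  Distance 12: (row=3, col=10), (row=4, col=9), (row=5, col=8), (row=6, col=7), (row=7, col=6), (row=8, col=5), (row=9, col=4)
  Distance 13: (row=2, col=10), (row=3, col=11), (row=4, col=10), (row=5, col=9), (row=6, col=8), (row=7, col=7), (row=8, col=6), (row=9, col=5)
  Distance 14: (row=1, col=10), (row=2, col=11), (row=5, col=10), (row=6, col=9), (row=7, col=8), (row=8, col=7), (row=9, col=6)
  Distance 15: (row=0, col=10), (row=1, col=9), (row=1, col=11), (row=5, col=11), (row=6, col=10), (row=8, col=8), (row=9, col=7)
  Distance 16: (row=0, col=9), (row=6, col=11), (row=8, col=9), (row=9, col=8)
  Distance 17: (row=7, col=11), (row=8, col=10), (row=9, col=9)
  Distance 18: (row=8, col=11), (row=9, col=10)
Total reachable: 108 (grid has 108 open cells total)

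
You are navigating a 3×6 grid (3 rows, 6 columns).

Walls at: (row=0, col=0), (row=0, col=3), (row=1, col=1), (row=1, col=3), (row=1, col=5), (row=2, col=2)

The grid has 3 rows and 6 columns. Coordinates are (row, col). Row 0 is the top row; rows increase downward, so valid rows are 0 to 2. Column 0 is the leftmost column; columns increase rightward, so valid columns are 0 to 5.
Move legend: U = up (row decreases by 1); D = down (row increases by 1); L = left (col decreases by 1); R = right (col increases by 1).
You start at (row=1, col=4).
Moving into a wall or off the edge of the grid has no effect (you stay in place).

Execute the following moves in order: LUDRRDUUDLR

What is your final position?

Answer: Final position: (row=1, col=4)

Derivation:
Start: (row=1, col=4)
  L (left): blocked, stay at (row=1, col=4)
  U (up): (row=1, col=4) -> (row=0, col=4)
  D (down): (row=0, col=4) -> (row=1, col=4)
  R (right): blocked, stay at (row=1, col=4)
  R (right): blocked, stay at (row=1, col=4)
  D (down): (row=1, col=4) -> (row=2, col=4)
  U (up): (row=2, col=4) -> (row=1, col=4)
  U (up): (row=1, col=4) -> (row=0, col=4)
  D (down): (row=0, col=4) -> (row=1, col=4)
  L (left): blocked, stay at (row=1, col=4)
  R (right): blocked, stay at (row=1, col=4)
Final: (row=1, col=4)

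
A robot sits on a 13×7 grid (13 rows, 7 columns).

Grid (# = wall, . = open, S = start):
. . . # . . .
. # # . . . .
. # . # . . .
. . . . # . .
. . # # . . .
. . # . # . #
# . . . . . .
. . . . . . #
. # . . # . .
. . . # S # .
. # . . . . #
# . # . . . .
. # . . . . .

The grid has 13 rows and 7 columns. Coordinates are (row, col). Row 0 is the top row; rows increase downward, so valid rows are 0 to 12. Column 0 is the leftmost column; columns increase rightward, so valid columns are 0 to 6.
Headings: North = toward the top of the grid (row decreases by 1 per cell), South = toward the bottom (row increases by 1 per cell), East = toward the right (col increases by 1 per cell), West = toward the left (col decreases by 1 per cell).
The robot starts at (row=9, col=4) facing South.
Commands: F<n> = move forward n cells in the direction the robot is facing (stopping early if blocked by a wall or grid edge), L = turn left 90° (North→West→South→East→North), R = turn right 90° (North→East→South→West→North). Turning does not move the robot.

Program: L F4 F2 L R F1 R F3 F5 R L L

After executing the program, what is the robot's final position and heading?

Answer: Final position: (row=12, col=4), facing East

Derivation:
Start: (row=9, col=4), facing South
  L: turn left, now facing East
  F4: move forward 0/4 (blocked), now at (row=9, col=4)
  F2: move forward 0/2 (blocked), now at (row=9, col=4)
  L: turn left, now facing North
  R: turn right, now facing East
  F1: move forward 0/1 (blocked), now at (row=9, col=4)
  R: turn right, now facing South
  F3: move forward 3, now at (row=12, col=4)
  F5: move forward 0/5 (blocked), now at (row=12, col=4)
  R: turn right, now facing West
  L: turn left, now facing South
  L: turn left, now facing East
Final: (row=12, col=4), facing East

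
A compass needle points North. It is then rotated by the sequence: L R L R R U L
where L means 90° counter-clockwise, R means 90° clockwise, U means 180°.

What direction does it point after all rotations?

Answer: Final heading: South

Derivation:
Start: North
  L (left (90° counter-clockwise)) -> West
  R (right (90° clockwise)) -> North
  L (left (90° counter-clockwise)) -> West
  R (right (90° clockwise)) -> North
  R (right (90° clockwise)) -> East
  U (U-turn (180°)) -> West
  L (left (90° counter-clockwise)) -> South
Final: South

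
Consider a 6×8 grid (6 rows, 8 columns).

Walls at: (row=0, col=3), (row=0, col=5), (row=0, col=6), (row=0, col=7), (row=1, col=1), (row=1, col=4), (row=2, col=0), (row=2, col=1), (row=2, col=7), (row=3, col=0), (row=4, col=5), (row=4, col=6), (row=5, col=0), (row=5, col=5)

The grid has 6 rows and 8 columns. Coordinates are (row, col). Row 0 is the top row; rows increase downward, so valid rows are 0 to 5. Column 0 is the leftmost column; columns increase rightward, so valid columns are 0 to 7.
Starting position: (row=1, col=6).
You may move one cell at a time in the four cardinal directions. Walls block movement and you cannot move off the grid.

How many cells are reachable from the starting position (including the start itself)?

Answer: Reachable cells: 33

Derivation:
BFS flood-fill from (row=1, col=6):
  Distance 0: (row=1, col=6)
  Distance 1: (row=1, col=5), (row=1, col=7), (row=2, col=6)
  Distance 2: (row=2, col=5), (row=3, col=6)
  Distance 3: (row=2, col=4), (row=3, col=5), (row=3, col=7)
  Distance 4: (row=2, col=3), (row=3, col=4), (row=4, col=7)
  Distance 5: (row=1, col=3), (row=2, col=2), (row=3, col=3), (row=4, col=4), (row=5, col=7)
  Distance 6: (row=1, col=2), (row=3, col=2), (row=4, col=3), (row=5, col=4), (row=5, col=6)
  Distance 7: (row=0, col=2), (row=3, col=1), (row=4, col=2), (row=5, col=3)
  Distance 8: (row=0, col=1), (row=4, col=1), (row=5, col=2)
  Distance 9: (row=0, col=0), (row=4, col=0), (row=5, col=1)
  Distance 10: (row=1, col=0)
Total reachable: 33 (grid has 34 open cells total)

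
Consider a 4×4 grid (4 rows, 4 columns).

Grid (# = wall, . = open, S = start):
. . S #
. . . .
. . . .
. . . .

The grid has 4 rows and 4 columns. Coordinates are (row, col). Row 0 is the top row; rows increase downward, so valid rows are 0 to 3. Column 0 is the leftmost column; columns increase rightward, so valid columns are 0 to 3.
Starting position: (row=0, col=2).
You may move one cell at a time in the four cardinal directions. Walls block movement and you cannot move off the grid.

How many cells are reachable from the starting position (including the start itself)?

BFS flood-fill from (row=0, col=2):
  Distance 0: (row=0, col=2)
  Distance 1: (row=0, col=1), (row=1, col=2)
  Distance 2: (row=0, col=0), (row=1, col=1), (row=1, col=3), (row=2, col=2)
  Distance 3: (row=1, col=0), (row=2, col=1), (row=2, col=3), (row=3, col=2)
  Distance 4: (row=2, col=0), (row=3, col=1), (row=3, col=3)
  Distance 5: (row=3, col=0)
Total reachable: 15 (grid has 15 open cells total)

Answer: Reachable cells: 15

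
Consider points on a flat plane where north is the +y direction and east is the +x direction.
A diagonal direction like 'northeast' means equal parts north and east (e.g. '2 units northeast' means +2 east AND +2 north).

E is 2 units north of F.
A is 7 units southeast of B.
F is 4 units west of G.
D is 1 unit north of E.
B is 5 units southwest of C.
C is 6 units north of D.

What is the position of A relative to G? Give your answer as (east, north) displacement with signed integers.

Answer: A is at (east=-2, north=-3) relative to G.

Derivation:
Place G at the origin (east=0, north=0).
  F is 4 units west of G: delta (east=-4, north=+0); F at (east=-4, north=0).
  E is 2 units north of F: delta (east=+0, north=+2); E at (east=-4, north=2).
  D is 1 unit north of E: delta (east=+0, north=+1); D at (east=-4, north=3).
  C is 6 units north of D: delta (east=+0, north=+6); C at (east=-4, north=9).
  B is 5 units southwest of C: delta (east=-5, north=-5); B at (east=-9, north=4).
  A is 7 units southeast of B: delta (east=+7, north=-7); A at (east=-2, north=-3).
Therefore A relative to G: (east=-2, north=-3).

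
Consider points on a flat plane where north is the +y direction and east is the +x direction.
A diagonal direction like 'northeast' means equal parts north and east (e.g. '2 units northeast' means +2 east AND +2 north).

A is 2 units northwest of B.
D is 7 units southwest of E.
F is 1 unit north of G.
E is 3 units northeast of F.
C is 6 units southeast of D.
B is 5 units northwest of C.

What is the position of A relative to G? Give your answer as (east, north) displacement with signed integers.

Place G at the origin (east=0, north=0).
  F is 1 unit north of G: delta (east=+0, north=+1); F at (east=0, north=1).
  E is 3 units northeast of F: delta (east=+3, north=+3); E at (east=3, north=4).
  D is 7 units southwest of E: delta (east=-7, north=-7); D at (east=-4, north=-3).
  C is 6 units southeast of D: delta (east=+6, north=-6); C at (east=2, north=-9).
  B is 5 units northwest of C: delta (east=-5, north=+5); B at (east=-3, north=-4).
  A is 2 units northwest of B: delta (east=-2, north=+2); A at (east=-5, north=-2).
Therefore A relative to G: (east=-5, north=-2).

Answer: A is at (east=-5, north=-2) relative to G.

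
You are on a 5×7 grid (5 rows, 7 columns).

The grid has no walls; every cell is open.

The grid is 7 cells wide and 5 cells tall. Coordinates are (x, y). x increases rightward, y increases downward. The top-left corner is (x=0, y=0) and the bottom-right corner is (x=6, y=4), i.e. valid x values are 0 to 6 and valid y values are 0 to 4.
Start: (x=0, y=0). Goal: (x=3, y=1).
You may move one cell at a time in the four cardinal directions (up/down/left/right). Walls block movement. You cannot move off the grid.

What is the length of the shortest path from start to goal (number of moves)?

BFS from (x=0, y=0) until reaching (x=3, y=1):
  Distance 0: (x=0, y=0)
  Distance 1: (x=1, y=0), (x=0, y=1)
  Distance 2: (x=2, y=0), (x=1, y=1), (x=0, y=2)
  Distance 3: (x=3, y=0), (x=2, y=1), (x=1, y=2), (x=0, y=3)
  Distance 4: (x=4, y=0), (x=3, y=1), (x=2, y=2), (x=1, y=3), (x=0, y=4)  <- goal reached here
One shortest path (4 moves): (x=0, y=0) -> (x=1, y=0) -> (x=2, y=0) -> (x=3, y=0) -> (x=3, y=1)

Answer: Shortest path length: 4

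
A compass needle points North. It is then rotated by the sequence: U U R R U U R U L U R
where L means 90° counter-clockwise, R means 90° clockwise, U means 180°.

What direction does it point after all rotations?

Answer: Final heading: West

Derivation:
Start: North
  U (U-turn (180°)) -> South
  U (U-turn (180°)) -> North
  R (right (90° clockwise)) -> East
  R (right (90° clockwise)) -> South
  U (U-turn (180°)) -> North
  U (U-turn (180°)) -> South
  R (right (90° clockwise)) -> West
  U (U-turn (180°)) -> East
  L (left (90° counter-clockwise)) -> North
  U (U-turn (180°)) -> South
  R (right (90° clockwise)) -> West
Final: West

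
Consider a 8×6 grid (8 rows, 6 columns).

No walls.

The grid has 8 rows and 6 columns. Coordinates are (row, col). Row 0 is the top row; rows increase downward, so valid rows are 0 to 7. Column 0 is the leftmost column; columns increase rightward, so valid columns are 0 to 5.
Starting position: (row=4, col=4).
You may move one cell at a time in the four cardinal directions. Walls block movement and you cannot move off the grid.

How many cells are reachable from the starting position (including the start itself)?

Answer: Reachable cells: 48

Derivation:
BFS flood-fill from (row=4, col=4):
  Distance 0: (row=4, col=4)
  Distance 1: (row=3, col=4), (row=4, col=3), (row=4, col=5), (row=5, col=4)
  Distance 2: (row=2, col=4), (row=3, col=3), (row=3, col=5), (row=4, col=2), (row=5, col=3), (row=5, col=5), (row=6, col=4)
  Distance 3: (row=1, col=4), (row=2, col=3), (row=2, col=5), (row=3, col=2), (row=4, col=1), (row=5, col=2), (row=6, col=3), (row=6, col=5), (row=7, col=4)
  Distance 4: (row=0, col=4), (row=1, col=3), (row=1, col=5), (row=2, col=2), (row=3, col=1), (row=4, col=0), (row=5, col=1), (row=6, col=2), (row=7, col=3), (row=7, col=5)
  Distance 5: (row=0, col=3), (row=0, col=5), (row=1, col=2), (row=2, col=1), (row=3, col=0), (row=5, col=0), (row=6, col=1), (row=7, col=2)
  Distance 6: (row=0, col=2), (row=1, col=1), (row=2, col=0), (row=6, col=0), (row=7, col=1)
  Distance 7: (row=0, col=1), (row=1, col=0), (row=7, col=0)
  Distance 8: (row=0, col=0)
Total reachable: 48 (grid has 48 open cells total)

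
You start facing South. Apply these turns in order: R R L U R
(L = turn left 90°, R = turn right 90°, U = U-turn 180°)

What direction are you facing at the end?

Start: South
  R (right (90° clockwise)) -> West
  R (right (90° clockwise)) -> North
  L (left (90° counter-clockwise)) -> West
  U (U-turn (180°)) -> East
  R (right (90° clockwise)) -> South
Final: South

Answer: Final heading: South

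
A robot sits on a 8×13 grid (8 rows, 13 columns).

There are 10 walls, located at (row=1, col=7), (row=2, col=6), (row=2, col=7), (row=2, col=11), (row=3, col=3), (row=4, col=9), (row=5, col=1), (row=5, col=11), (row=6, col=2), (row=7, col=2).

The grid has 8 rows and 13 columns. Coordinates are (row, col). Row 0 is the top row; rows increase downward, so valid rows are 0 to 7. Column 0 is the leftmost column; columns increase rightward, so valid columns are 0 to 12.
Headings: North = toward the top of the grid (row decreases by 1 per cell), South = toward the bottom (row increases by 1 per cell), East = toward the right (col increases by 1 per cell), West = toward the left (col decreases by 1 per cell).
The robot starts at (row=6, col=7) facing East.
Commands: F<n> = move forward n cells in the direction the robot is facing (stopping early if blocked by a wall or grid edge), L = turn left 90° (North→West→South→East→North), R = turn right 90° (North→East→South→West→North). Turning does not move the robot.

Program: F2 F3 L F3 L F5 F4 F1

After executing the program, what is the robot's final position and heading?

Start: (row=6, col=7), facing East
  F2: move forward 2, now at (row=6, col=9)
  F3: move forward 3, now at (row=6, col=12)
  L: turn left, now facing North
  F3: move forward 3, now at (row=3, col=12)
  L: turn left, now facing West
  F5: move forward 5, now at (row=3, col=7)
  F4: move forward 3/4 (blocked), now at (row=3, col=4)
  F1: move forward 0/1 (blocked), now at (row=3, col=4)
Final: (row=3, col=4), facing West

Answer: Final position: (row=3, col=4), facing West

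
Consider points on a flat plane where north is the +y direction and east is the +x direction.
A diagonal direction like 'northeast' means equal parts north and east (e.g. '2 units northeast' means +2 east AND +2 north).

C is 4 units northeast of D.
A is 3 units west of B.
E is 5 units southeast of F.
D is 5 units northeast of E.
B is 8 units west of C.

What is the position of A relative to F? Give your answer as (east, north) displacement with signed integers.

Place F at the origin (east=0, north=0).
  E is 5 units southeast of F: delta (east=+5, north=-5); E at (east=5, north=-5).
  D is 5 units northeast of E: delta (east=+5, north=+5); D at (east=10, north=0).
  C is 4 units northeast of D: delta (east=+4, north=+4); C at (east=14, north=4).
  B is 8 units west of C: delta (east=-8, north=+0); B at (east=6, north=4).
  A is 3 units west of B: delta (east=-3, north=+0); A at (east=3, north=4).
Therefore A relative to F: (east=3, north=4).

Answer: A is at (east=3, north=4) relative to F.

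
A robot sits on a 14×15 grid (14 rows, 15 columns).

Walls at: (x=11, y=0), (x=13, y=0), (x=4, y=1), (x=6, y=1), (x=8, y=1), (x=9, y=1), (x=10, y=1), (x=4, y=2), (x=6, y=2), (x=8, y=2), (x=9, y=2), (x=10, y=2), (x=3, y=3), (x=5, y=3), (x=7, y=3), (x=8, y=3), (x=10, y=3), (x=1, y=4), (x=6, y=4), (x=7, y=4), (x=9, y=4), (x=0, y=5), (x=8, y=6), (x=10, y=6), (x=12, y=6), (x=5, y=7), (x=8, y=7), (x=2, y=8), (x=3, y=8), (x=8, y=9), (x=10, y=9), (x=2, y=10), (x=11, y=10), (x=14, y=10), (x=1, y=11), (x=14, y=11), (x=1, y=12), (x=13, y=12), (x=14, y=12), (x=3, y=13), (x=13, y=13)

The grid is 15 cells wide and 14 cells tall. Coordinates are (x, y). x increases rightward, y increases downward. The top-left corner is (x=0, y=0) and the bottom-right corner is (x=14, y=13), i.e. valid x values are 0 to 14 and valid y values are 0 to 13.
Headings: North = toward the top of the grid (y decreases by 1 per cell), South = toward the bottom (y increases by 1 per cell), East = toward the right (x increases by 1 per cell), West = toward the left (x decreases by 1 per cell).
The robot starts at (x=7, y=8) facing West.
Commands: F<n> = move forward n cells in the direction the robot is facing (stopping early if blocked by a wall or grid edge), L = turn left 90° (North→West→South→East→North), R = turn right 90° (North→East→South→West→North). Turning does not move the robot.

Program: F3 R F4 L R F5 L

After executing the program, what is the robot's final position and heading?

Start: (x=7, y=8), facing West
  F3: move forward 3, now at (x=4, y=8)
  R: turn right, now facing North
  F4: move forward 4, now at (x=4, y=4)
  L: turn left, now facing West
  R: turn right, now facing North
  F5: move forward 1/5 (blocked), now at (x=4, y=3)
  L: turn left, now facing West
Final: (x=4, y=3), facing West

Answer: Final position: (x=4, y=3), facing West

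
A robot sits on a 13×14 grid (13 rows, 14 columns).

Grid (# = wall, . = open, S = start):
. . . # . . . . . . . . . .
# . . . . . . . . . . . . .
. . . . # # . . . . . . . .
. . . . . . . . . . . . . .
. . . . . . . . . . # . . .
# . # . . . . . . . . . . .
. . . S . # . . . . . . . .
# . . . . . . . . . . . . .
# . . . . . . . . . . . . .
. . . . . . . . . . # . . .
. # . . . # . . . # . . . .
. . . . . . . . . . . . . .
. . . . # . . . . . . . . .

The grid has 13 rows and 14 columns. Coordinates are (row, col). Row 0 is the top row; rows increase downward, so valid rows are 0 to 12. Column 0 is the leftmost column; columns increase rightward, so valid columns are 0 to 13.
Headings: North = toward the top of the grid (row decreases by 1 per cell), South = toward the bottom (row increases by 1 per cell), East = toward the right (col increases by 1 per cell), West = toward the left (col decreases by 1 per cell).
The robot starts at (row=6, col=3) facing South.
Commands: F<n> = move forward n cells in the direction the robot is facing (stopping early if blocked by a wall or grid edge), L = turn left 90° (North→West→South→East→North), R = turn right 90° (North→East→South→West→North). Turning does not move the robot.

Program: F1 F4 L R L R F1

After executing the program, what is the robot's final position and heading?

Start: (row=6, col=3), facing South
  F1: move forward 1, now at (row=7, col=3)
  F4: move forward 4, now at (row=11, col=3)
  L: turn left, now facing East
  R: turn right, now facing South
  L: turn left, now facing East
  R: turn right, now facing South
  F1: move forward 1, now at (row=12, col=3)
Final: (row=12, col=3), facing South

Answer: Final position: (row=12, col=3), facing South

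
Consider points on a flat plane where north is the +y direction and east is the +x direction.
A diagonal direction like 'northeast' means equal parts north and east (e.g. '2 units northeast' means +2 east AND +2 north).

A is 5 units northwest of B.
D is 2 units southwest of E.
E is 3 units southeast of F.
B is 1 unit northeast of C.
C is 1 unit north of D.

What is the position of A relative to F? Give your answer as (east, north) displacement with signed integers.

Answer: A is at (east=-3, north=2) relative to F.

Derivation:
Place F at the origin (east=0, north=0).
  E is 3 units southeast of F: delta (east=+3, north=-3); E at (east=3, north=-3).
  D is 2 units southwest of E: delta (east=-2, north=-2); D at (east=1, north=-5).
  C is 1 unit north of D: delta (east=+0, north=+1); C at (east=1, north=-4).
  B is 1 unit northeast of C: delta (east=+1, north=+1); B at (east=2, north=-3).
  A is 5 units northwest of B: delta (east=-5, north=+5); A at (east=-3, north=2).
Therefore A relative to F: (east=-3, north=2).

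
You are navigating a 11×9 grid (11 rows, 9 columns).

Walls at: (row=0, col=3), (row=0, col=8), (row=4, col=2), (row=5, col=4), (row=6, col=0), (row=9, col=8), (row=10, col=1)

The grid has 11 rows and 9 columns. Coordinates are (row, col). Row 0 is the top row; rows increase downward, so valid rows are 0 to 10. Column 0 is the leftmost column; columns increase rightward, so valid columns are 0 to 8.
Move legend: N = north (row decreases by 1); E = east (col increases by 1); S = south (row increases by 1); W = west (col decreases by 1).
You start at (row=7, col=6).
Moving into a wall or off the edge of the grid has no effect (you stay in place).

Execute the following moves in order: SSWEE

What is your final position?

Answer: Final position: (row=9, col=7)

Derivation:
Start: (row=7, col=6)
  S (south): (row=7, col=6) -> (row=8, col=6)
  S (south): (row=8, col=6) -> (row=9, col=6)
  W (west): (row=9, col=6) -> (row=9, col=5)
  E (east): (row=9, col=5) -> (row=9, col=6)
  E (east): (row=9, col=6) -> (row=9, col=7)
Final: (row=9, col=7)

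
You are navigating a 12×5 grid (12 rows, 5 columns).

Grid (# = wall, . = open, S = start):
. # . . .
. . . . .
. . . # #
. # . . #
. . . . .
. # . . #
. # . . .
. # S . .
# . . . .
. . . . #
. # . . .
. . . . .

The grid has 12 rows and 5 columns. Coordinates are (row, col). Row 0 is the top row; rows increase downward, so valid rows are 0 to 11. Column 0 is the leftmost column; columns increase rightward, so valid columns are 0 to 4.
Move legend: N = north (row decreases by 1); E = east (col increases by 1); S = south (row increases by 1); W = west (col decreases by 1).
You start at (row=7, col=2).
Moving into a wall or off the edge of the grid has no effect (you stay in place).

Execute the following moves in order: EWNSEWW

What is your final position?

Start: (row=7, col=2)
  E (east): (row=7, col=2) -> (row=7, col=3)
  W (west): (row=7, col=3) -> (row=7, col=2)
  N (north): (row=7, col=2) -> (row=6, col=2)
  S (south): (row=6, col=2) -> (row=7, col=2)
  E (east): (row=7, col=2) -> (row=7, col=3)
  W (west): (row=7, col=3) -> (row=7, col=2)
  W (west): blocked, stay at (row=7, col=2)
Final: (row=7, col=2)

Answer: Final position: (row=7, col=2)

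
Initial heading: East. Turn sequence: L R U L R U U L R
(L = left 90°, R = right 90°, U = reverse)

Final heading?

Start: East
  L (left (90° counter-clockwise)) -> North
  R (right (90° clockwise)) -> East
  U (U-turn (180°)) -> West
  L (left (90° counter-clockwise)) -> South
  R (right (90° clockwise)) -> West
  U (U-turn (180°)) -> East
  U (U-turn (180°)) -> West
  L (left (90° counter-clockwise)) -> South
  R (right (90° clockwise)) -> West
Final: West

Answer: Final heading: West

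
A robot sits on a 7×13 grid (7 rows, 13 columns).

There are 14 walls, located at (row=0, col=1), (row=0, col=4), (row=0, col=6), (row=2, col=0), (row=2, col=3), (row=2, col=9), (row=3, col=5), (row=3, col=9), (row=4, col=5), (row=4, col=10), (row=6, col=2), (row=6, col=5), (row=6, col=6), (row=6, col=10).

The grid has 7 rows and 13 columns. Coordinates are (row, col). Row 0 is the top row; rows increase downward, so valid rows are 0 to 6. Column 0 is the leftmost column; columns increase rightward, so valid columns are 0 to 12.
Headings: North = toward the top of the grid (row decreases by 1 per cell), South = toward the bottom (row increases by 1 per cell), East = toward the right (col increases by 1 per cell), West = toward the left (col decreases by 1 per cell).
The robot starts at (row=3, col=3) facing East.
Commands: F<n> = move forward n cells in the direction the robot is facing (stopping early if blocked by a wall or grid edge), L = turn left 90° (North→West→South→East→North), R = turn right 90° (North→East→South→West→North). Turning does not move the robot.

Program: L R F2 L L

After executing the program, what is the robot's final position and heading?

Start: (row=3, col=3), facing East
  L: turn left, now facing North
  R: turn right, now facing East
  F2: move forward 1/2 (blocked), now at (row=3, col=4)
  L: turn left, now facing North
  L: turn left, now facing West
Final: (row=3, col=4), facing West

Answer: Final position: (row=3, col=4), facing West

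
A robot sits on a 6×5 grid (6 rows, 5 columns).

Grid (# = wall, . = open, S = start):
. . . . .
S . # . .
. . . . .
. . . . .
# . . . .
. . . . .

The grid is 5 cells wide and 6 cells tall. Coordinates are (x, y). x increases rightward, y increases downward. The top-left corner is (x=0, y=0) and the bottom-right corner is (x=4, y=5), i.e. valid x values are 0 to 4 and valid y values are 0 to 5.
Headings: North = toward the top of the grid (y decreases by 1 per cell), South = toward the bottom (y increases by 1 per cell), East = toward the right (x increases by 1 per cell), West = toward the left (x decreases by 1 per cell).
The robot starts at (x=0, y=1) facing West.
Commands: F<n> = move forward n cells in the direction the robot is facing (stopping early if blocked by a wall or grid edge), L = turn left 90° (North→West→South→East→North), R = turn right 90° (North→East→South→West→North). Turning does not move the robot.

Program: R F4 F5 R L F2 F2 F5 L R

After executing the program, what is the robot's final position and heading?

Start: (x=0, y=1), facing West
  R: turn right, now facing North
  F4: move forward 1/4 (blocked), now at (x=0, y=0)
  F5: move forward 0/5 (blocked), now at (x=0, y=0)
  R: turn right, now facing East
  L: turn left, now facing North
  F2: move forward 0/2 (blocked), now at (x=0, y=0)
  F2: move forward 0/2 (blocked), now at (x=0, y=0)
  F5: move forward 0/5 (blocked), now at (x=0, y=0)
  L: turn left, now facing West
  R: turn right, now facing North
Final: (x=0, y=0), facing North

Answer: Final position: (x=0, y=0), facing North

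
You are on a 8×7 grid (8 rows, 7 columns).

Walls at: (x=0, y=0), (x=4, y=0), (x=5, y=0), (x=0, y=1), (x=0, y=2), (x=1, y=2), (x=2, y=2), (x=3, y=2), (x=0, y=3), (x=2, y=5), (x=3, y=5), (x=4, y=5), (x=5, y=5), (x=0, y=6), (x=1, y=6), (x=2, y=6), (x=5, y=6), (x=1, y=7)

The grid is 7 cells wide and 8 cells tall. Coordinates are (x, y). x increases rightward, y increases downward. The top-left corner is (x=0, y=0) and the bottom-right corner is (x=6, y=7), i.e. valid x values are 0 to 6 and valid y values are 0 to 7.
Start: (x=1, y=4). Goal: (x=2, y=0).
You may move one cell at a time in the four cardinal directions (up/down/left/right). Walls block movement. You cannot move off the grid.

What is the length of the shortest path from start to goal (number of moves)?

BFS from (x=1, y=4) until reaching (x=2, y=0):
  Distance 0: (x=1, y=4)
  Distance 1: (x=1, y=3), (x=0, y=4), (x=2, y=4), (x=1, y=5)
  Distance 2: (x=2, y=3), (x=3, y=4), (x=0, y=5)
  Distance 3: (x=3, y=3), (x=4, y=4)
  Distance 4: (x=4, y=3), (x=5, y=4)
  Distance 5: (x=4, y=2), (x=5, y=3), (x=6, y=4)
  Distance 6: (x=4, y=1), (x=5, y=2), (x=6, y=3), (x=6, y=5)
  Distance 7: (x=3, y=1), (x=5, y=1), (x=6, y=2), (x=6, y=6)
  Distance 8: (x=3, y=0), (x=2, y=1), (x=6, y=1), (x=6, y=7)
  Distance 9: (x=2, y=0), (x=6, y=0), (x=1, y=1), (x=5, y=7)  <- goal reached here
One shortest path (9 moves): (x=1, y=4) -> (x=2, y=4) -> (x=3, y=4) -> (x=4, y=4) -> (x=4, y=3) -> (x=4, y=2) -> (x=4, y=1) -> (x=3, y=1) -> (x=2, y=1) -> (x=2, y=0)

Answer: Shortest path length: 9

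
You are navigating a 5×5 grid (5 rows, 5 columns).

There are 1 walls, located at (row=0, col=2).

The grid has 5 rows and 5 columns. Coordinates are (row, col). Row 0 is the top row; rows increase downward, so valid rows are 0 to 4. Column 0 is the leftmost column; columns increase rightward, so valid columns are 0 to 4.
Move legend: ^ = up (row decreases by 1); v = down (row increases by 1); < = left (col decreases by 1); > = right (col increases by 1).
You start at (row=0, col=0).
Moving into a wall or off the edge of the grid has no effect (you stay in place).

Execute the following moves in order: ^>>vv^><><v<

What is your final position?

Answer: Final position: (row=2, col=0)

Derivation:
Start: (row=0, col=0)
  ^ (up): blocked, stay at (row=0, col=0)
  > (right): (row=0, col=0) -> (row=0, col=1)
  > (right): blocked, stay at (row=0, col=1)
  v (down): (row=0, col=1) -> (row=1, col=1)
  v (down): (row=1, col=1) -> (row=2, col=1)
  ^ (up): (row=2, col=1) -> (row=1, col=1)
  > (right): (row=1, col=1) -> (row=1, col=2)
  < (left): (row=1, col=2) -> (row=1, col=1)
  > (right): (row=1, col=1) -> (row=1, col=2)
  < (left): (row=1, col=2) -> (row=1, col=1)
  v (down): (row=1, col=1) -> (row=2, col=1)
  < (left): (row=2, col=1) -> (row=2, col=0)
Final: (row=2, col=0)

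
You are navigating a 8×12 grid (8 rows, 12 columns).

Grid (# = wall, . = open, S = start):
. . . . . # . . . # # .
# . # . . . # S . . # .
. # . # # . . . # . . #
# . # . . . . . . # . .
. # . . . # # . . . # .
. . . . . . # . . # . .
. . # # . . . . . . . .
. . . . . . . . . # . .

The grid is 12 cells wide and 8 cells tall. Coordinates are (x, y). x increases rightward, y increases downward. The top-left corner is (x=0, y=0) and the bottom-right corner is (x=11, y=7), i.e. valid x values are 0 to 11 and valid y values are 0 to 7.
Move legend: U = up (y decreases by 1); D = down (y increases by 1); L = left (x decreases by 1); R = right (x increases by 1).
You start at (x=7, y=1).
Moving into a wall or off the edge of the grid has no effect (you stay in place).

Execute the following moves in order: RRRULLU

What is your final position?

Start: (x=7, y=1)
  R (right): (x=7, y=1) -> (x=8, y=1)
  R (right): (x=8, y=1) -> (x=9, y=1)
  R (right): blocked, stay at (x=9, y=1)
  U (up): blocked, stay at (x=9, y=1)
  L (left): (x=9, y=1) -> (x=8, y=1)
  L (left): (x=8, y=1) -> (x=7, y=1)
  U (up): (x=7, y=1) -> (x=7, y=0)
Final: (x=7, y=0)

Answer: Final position: (x=7, y=0)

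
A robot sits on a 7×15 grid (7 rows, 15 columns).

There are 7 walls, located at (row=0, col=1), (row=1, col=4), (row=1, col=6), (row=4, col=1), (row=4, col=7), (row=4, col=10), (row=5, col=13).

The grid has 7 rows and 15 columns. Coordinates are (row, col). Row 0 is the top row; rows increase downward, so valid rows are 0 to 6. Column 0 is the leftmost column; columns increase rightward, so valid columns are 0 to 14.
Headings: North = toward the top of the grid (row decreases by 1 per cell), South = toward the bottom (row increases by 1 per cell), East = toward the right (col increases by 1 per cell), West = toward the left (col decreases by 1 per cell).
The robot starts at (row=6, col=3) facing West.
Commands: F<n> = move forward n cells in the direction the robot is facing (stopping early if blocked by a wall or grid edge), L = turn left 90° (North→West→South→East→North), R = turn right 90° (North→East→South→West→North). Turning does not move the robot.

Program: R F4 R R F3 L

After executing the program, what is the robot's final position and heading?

Start: (row=6, col=3), facing West
  R: turn right, now facing North
  F4: move forward 4, now at (row=2, col=3)
  R: turn right, now facing East
  R: turn right, now facing South
  F3: move forward 3, now at (row=5, col=3)
  L: turn left, now facing East
Final: (row=5, col=3), facing East

Answer: Final position: (row=5, col=3), facing East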